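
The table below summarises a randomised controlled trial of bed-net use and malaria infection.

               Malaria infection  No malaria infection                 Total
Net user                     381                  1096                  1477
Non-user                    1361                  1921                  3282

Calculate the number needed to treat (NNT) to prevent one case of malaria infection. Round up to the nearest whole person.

7

Risk in treated group = 381/1477 = 0.25796; risk in control = 1361/3282 = 0.41469.
Absolute risk reduction = 0.41469 − 0.25796 = 0.15673
NNT = 1 / ARR = 1 / 0.15673 = 6.380 → round up → 7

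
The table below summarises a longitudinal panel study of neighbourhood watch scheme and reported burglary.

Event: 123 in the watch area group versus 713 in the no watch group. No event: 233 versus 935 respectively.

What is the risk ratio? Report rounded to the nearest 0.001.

0.799

From the description: a = 123, b = 233, c = 713, d = 935.
Risk in exposed = 123/356 = 0.34551; risk in unexposed = 713/1648 = 0.43265.
RR = 0.34551 / 0.43265 = 0.79859
The risk is 20% lower among the exposed than among the unexposed.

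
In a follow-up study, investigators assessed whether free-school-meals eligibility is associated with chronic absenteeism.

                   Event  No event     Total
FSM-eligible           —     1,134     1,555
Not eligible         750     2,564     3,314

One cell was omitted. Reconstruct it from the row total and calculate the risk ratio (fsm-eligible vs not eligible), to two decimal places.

The missing cell is in the exposed row: 1555 − 1134 = 421.
So a = 421, b = 1134, c = 750, d = 2564.
RR = [a/(a+b)] / [c/(c+d)] = (421/1555) / (750/3314) = 0.27074/0.22631 = 1.19631

1.20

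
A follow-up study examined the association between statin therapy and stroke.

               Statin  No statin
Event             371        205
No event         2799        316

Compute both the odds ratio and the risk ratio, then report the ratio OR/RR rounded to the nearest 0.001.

Reading the table with exposure as columns: a = 371 (Statin, case), b = 2799 (Statin, non-case), c = 205 (No statin, case), d = 316.
OR = (371·316)/(2799·205) = 117236/573795 = 0.20432
Risk in exposed = 371/3170 = 0.11703; risk in unexposed = 205/521 = 0.39347; RR = 0.29744
OR/RR = 0.20432 / 0.29744 = 0.68692
The outcome is not rare, so the OR lies further from 1 than the RR.

0.687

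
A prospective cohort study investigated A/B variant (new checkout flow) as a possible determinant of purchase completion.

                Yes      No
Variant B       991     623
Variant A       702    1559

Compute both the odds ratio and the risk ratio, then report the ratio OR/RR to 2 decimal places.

1.79

Cells: a = 991, b = 623, c = 702, d = 1559.
OR = (991·1559)/(623·702) = 1544969/437346 = 3.53260
Risk in exposed = 991/1614 = 0.61400; risk in unexposed = 702/2261 = 0.31048; RR = 1.97758
OR/RR = 3.53260 / 1.97758 = 1.78633
The outcome is not rare, so the OR lies further from 1 than the RR.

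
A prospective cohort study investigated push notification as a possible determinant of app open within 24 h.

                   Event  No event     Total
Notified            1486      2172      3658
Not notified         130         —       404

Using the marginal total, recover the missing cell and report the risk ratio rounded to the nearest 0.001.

1.262

The missing cell is in the unexposed row: 404 − 130 = 274.
So a = 1486, b = 2172, c = 130, d = 274.
RR = [a/(a+b)] / [c/(c+d)] = (1486/3658) / (130/404) = 0.40623/0.32178 = 1.26245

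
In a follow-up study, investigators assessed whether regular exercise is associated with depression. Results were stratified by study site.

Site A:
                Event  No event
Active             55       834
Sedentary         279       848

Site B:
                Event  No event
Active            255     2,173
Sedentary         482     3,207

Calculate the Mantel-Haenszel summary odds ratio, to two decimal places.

OR_MH = Σ(aᵢdᵢ/nᵢ) / Σ(bᵢcᵢ/nᵢ), where nᵢ is the stratum total.
Stratum 1 (Site A): n = 2016; a·d/n = 55·848/2016 = 23.1349; b·c/n = 834·279/2016 = 115.4196
Stratum 2 (Site B): n = 6117; a·d/n = 255·3207/6117 = 133.6905; b·c/n = 2173·482/6117 = 171.2254
OR_MH = (23.1349 + 133.6905) / (115.4196 + 171.2254) = 156.8255 / 286.6451 = 0.54711

0.55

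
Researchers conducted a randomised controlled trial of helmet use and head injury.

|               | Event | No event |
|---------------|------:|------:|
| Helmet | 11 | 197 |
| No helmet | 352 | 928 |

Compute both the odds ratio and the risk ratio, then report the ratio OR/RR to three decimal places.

0.765

Cells: a = 11, b = 197, c = 352, d = 928.
OR = (11·928)/(197·352) = 10208/69344 = 0.14721
Risk in exposed = 11/208 = 0.05288; risk in unexposed = 352/1280 = 0.27500; RR = 0.19231
OR/RR = 0.14721 / 0.19231 = 0.76548
The outcome is not rare, so the OR lies further from 1 than the RR.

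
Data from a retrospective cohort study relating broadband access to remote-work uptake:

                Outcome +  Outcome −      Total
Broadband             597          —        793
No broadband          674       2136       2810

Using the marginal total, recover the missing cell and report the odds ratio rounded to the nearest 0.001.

The missing cell is in the exposed row: 793 − 597 = 196.
So a = 597, b = 196, c = 674, d = 2136.
OR = (a·d)/(b·c) = (597 × 2136) / (196 × 674) = 1275192 / 132104 = 9.65294

9.653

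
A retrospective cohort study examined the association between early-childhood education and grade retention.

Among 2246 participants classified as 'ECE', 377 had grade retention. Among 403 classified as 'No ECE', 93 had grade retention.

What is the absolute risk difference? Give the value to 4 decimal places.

From the description: a = 377, b = 1869, c = 93, d = 310.
Risk in exposed = 377/2246 = 0.167854; risk in unexposed = 93/403 = 0.230769.
Risk difference = 0.167854 − 0.230769 = -0.062915

-0.0629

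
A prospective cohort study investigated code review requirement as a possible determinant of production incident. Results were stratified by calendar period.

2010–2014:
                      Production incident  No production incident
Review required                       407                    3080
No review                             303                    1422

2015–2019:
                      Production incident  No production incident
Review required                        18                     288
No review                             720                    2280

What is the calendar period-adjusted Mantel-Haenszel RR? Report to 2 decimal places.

0.56

RR_MH = Σ(aᵢ·n₀ᵢ/nᵢ) / Σ(cᵢ·n₁ᵢ/nᵢ), with n₁ᵢ = aᵢ+bᵢ (exposed), n₀ᵢ = cᵢ+dᵢ (unexposed), nᵢ = n₁ᵢ+n₀ᵢ.
Stratum 1 (2010–2014): n₁ = 3487, n₀ = 1725, n = 5212; a·n₀/n = 407·1725/5212 = 134.7036; c·n₁/n = 303·3487/5212 = 202.7170
Stratum 2 (2015–2019): n₁ = 306, n₀ = 3000, n = 3306; a·n₀/n = 18·3000/3306 = 16.3339; c·n₁/n = 720·306/3306 = 66.6425
RR_MH = (134.7036 + 16.3339) / (202.7170 + 66.6425) = 151.0375 / 269.3595 = 0.56073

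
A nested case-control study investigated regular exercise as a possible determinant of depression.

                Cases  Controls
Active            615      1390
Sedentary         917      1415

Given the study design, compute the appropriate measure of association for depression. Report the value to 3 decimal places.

0.683

Cells: a = 615, b = 1390, c = 917, d = 1415.
This is a nested case-control study: participants were sampled on outcome status, so risks in the source population cannot be estimated directly — relative risk is not valid here. The odds ratio is the appropriate measure.
OR = (a·d)/(b·c) = (615 × 1415) / (1390 × 917) = 870225 / 1274630 = 0.68273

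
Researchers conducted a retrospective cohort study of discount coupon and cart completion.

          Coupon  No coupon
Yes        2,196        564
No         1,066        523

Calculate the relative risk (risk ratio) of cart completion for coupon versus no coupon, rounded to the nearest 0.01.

Reading the table with exposure as columns: a = 2196 (Coupon, case), b = 1066 (Coupon, non-case), c = 564 (No coupon, case), d = 523.
Risk in exposed = 2196/3262 = 0.67321; risk in unexposed = 564/1087 = 0.51886.
RR = 0.67321 / 0.51886 = 1.29747
The risk among the exposed is 1.30 times that among the unexposed.

1.30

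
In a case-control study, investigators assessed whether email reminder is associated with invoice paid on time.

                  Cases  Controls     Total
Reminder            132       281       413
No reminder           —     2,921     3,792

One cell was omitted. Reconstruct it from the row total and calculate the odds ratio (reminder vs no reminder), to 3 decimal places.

The missing cell is in the unexposed row: 3792 − 2921 = 871.
So a = 132, b = 281, c = 871, d = 2921.
OR = (a·d)/(b·c) = (132 × 2921) / (281 × 871) = 385572 / 244751 = 1.57536

1.575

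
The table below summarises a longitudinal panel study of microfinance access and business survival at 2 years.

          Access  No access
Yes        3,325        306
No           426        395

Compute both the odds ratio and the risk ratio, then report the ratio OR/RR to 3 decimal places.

Reading the table with exposure as columns: a = 3325 (Access, case), b = 426 (Access, non-case), c = 306 (No access, case), d = 395.
OR = (3325·395)/(426·306) = 1313375/130356 = 10.07529
Risk in exposed = 3325/3751 = 0.88643; risk in unexposed = 306/701 = 0.43652; RR = 2.03068
OR/RR = 10.07529 / 2.03068 = 4.96154
The outcome is not rare, so the OR lies further from 1 than the RR.

4.962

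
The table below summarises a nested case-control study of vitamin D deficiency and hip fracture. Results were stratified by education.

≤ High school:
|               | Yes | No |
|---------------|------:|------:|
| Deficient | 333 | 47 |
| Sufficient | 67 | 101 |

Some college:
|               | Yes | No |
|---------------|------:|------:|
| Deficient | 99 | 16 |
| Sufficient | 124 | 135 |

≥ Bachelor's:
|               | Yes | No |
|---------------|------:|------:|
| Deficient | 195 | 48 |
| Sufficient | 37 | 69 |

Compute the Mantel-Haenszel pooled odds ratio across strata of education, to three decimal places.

OR_MH = Σ(aᵢdᵢ/nᵢ) / Σ(bᵢcᵢ/nᵢ), where nᵢ is the stratum total.
Stratum 1 (≤ High school): n = 548; a·d/n = 333·101/548 = 61.3741; b·c/n = 47·67/548 = 5.7464
Stratum 2 (Some college): n = 374; a·d/n = 99·135/374 = 35.7353; b·c/n = 16·124/374 = 5.3048
Stratum 3 (≥ Bachelor's): n = 349; a·d/n = 195·69/349 = 38.5530; b·c/n = 48·37/349 = 5.0888
OR_MH = (61.3741 + 35.7353 + 38.5530) / (5.7464 + 5.3048 + 5.0888) = 135.6624 / 16.1400 = 8.40536

8.405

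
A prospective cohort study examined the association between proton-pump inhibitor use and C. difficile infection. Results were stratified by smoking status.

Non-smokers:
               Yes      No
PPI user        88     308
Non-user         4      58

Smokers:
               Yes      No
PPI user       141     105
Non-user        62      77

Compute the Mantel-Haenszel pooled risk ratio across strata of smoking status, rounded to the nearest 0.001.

RR_MH = Σ(aᵢ·n₀ᵢ/nᵢ) / Σ(cᵢ·n₁ᵢ/nᵢ), with n₁ᵢ = aᵢ+bᵢ (exposed), n₀ᵢ = cᵢ+dᵢ (unexposed), nᵢ = n₁ᵢ+n₀ᵢ.
Stratum 1 (Non-smokers): n₁ = 396, n₀ = 62, n = 458; a·n₀/n = 88·62/458 = 11.9127; c·n₁/n = 4·396/458 = 3.4585
Stratum 2 (Smokers): n₁ = 246, n₀ = 139, n = 385; a·n₀/n = 141·139/385 = 50.9065; c·n₁/n = 62·246/385 = 39.6156
RR_MH = (11.9127 + 50.9065) / (3.4585 + 39.6156) = 62.8192 / 43.0741 = 1.45840

1.458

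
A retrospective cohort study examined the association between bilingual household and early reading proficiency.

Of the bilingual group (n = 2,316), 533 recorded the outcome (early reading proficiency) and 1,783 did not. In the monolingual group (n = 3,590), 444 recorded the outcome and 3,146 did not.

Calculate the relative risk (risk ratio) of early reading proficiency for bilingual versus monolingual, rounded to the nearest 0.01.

1.86

From the description: a = 533, b = 1783, c = 444, d = 3146.
Risk in exposed = 533/2316 = 0.23014; risk in unexposed = 444/3590 = 0.12368.
RR = 0.23014 / 0.12368 = 1.86080
The risk among the exposed is 1.86 times that among the unexposed.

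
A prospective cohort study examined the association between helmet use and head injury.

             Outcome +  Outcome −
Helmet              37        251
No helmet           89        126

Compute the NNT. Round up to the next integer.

Risk in treated group = 37/288 = 0.12847; risk in control = 89/215 = 0.41395.
Absolute risk reduction = 0.41395 − 0.12847 = 0.28548
NNT = 1 / ARR = 1 / 0.28548 = 3.503 → round up → 4

4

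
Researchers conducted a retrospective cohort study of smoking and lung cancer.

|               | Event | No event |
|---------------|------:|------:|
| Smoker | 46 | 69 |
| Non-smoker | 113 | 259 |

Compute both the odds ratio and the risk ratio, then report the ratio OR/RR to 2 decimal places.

Cells: a = 46, b = 69, c = 113, d = 259.
OR = (46·259)/(69·113) = 11914/7797 = 1.52802
Risk in exposed = 46/115 = 0.40000; risk in unexposed = 113/372 = 0.30376; RR = 1.31681
OR/RR = 1.52802 / 1.31681 = 1.16039
The outcome is not rare, so the OR lies further from 1 than the RR.

1.16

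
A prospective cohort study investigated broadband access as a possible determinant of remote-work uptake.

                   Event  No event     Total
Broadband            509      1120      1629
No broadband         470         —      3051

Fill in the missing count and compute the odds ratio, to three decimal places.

The missing cell is in the unexposed row: 3051 − 470 = 2581.
So a = 509, b = 1120, c = 470, d = 2581.
OR = (a·d)/(b·c) = (509 × 2581) / (1120 × 470) = 1313729 / 526400 = 2.49569

2.496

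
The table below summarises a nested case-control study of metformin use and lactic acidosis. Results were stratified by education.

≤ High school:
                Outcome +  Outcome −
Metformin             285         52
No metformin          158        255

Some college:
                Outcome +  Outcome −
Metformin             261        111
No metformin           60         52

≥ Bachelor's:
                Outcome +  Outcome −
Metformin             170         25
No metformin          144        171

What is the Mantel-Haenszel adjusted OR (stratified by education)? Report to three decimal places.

OR_MH = Σ(aᵢdᵢ/nᵢ) / Σ(bᵢcᵢ/nᵢ), where nᵢ is the stratum total.
Stratum 1 (≤ High school): n = 750; a·d/n = 285·255/750 = 96.9000; b·c/n = 52·158/750 = 10.9547
Stratum 2 (Some college): n = 484; a·d/n = 261·52/484 = 28.0413; b·c/n = 111·60/484 = 13.7603
Stratum 3 (≥ Bachelor's): n = 510; a·d/n = 170·171/510 = 57.0000; b·c/n = 25·144/510 = 7.0588
OR_MH = (96.9000 + 28.0413 + 57.0000) / (10.9547 + 13.7603 + 7.0588) = 181.9413 / 31.7738 = 5.72614

5.726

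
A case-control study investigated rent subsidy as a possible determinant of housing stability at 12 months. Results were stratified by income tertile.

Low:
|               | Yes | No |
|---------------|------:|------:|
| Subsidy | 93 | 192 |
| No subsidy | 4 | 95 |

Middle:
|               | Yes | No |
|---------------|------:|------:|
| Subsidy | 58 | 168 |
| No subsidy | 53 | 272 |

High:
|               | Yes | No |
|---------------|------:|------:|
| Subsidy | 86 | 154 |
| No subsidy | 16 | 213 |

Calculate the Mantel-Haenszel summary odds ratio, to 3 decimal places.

OR_MH = Σ(aᵢdᵢ/nᵢ) / Σ(bᵢcᵢ/nᵢ), where nᵢ is the stratum total.
Stratum 1 (Low): n = 384; a·d/n = 93·95/384 = 23.0078; b·c/n = 192·4/384 = 2.0000
Stratum 2 (Middle): n = 551; a·d/n = 58·272/551 = 28.6316; b·c/n = 168·53/551 = 16.1597
Stratum 3 (High): n = 469; a·d/n = 86·213/469 = 39.0576; b·c/n = 154·16/469 = 5.2537
OR_MH = (23.0078 + 28.6316 + 39.0576) / (2.0000 + 16.1597 + 5.2537) = 90.6970 / 23.4134 = 3.87371

3.874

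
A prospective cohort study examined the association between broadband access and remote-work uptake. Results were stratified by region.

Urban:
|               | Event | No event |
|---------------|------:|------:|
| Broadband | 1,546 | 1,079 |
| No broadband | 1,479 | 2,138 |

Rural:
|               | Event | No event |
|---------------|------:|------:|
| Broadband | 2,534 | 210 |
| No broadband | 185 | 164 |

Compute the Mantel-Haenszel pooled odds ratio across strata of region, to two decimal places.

OR_MH = Σ(aᵢdᵢ/nᵢ) / Σ(bᵢcᵢ/nᵢ), where nᵢ is the stratum total.
Stratum 1 (Urban): n = 6242; a·d/n = 1546·2138/6242 = 529.5335; b·c/n = 1079·1479/6242 = 255.6618
Stratum 2 (Rural): n = 3093; a·d/n = 2534·164/3093 = 134.3602; b·c/n = 210·185/3093 = 12.5606
OR_MH = (529.5335 + 134.3602) / (255.6618 + 12.5606) = 663.8937 / 268.2224 = 2.47516

2.48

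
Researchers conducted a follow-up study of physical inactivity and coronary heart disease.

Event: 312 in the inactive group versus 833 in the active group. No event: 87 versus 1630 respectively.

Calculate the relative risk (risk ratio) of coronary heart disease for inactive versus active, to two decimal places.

2.31

From the description: a = 312, b = 87, c = 833, d = 1630.
Risk in exposed = 312/399 = 0.78195; risk in unexposed = 833/2463 = 0.33821.
RR = 0.78195 / 0.33821 = 2.31207
The risk among the exposed is 2.31 times that among the unexposed.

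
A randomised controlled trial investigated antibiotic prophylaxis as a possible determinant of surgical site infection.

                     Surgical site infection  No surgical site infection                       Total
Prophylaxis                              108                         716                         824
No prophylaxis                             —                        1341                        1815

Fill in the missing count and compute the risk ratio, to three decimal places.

0.502

The missing cell is in the unexposed row: 1815 − 1341 = 474.
So a = 108, b = 716, c = 474, d = 1341.
RR = [a/(a+b)] / [c/(c+d)] = (108/824) / (474/1815) = 0.13107/0.26116 = 0.50187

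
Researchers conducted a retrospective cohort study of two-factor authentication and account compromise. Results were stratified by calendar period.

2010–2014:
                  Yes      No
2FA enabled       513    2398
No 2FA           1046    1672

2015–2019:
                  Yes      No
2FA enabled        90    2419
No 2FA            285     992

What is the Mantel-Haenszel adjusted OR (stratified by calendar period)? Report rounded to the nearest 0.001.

OR_MH = Σ(aᵢdᵢ/nᵢ) / Σ(bᵢcᵢ/nᵢ), where nᵢ is the stratum total.
Stratum 1 (2010–2014): n = 5629; a·d/n = 513·1672/5629 = 152.3780; b·c/n = 2398·1046/5629 = 445.6045
Stratum 2 (2015–2019): n = 3786; a·d/n = 90·992/3786 = 23.5816; b·c/n = 2419·285/3786 = 182.0959
OR_MH = (152.3780 + 23.5816) / (445.6045 + 182.0959) = 175.9597 / 627.7004 = 0.28032

0.280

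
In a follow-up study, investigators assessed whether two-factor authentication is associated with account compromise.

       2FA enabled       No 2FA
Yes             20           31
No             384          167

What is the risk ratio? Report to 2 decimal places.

Reading the table with exposure as columns: a = 20 (2FA enabled, case), b = 384 (2FA enabled, non-case), c = 31 (No 2FA, case), d = 167.
Risk in exposed = 20/404 = 0.04950; risk in unexposed = 31/198 = 0.15657.
RR = 0.04950 / 0.15657 = 0.31619
The risk is 68% lower among the exposed than among the unexposed.

0.32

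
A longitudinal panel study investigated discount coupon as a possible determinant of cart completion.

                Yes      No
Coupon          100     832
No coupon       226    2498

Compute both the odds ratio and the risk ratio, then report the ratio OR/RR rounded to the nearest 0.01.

Cells: a = 100, b = 832, c = 226, d = 2498.
OR = (100·2498)/(832·226) = 249800/188032 = 1.32850
Risk in exposed = 100/932 = 0.10730; risk in unexposed = 226/2724 = 0.08297; RR = 1.29325
OR/RR = 1.32850 / 1.29325 = 1.02725
The outcome is not rare, so the OR lies further from 1 than the RR.

1.03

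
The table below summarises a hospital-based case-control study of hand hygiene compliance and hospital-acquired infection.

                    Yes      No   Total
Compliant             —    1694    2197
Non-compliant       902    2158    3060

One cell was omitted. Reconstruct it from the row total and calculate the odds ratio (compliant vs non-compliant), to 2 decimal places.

0.71

The missing cell is in the exposed row: 2197 − 1694 = 503.
So a = 503, b = 1694, c = 902, d = 2158.
OR = (a·d)/(b·c) = (503 × 2158) / (1694 × 902) = 1085474 / 1527988 = 0.71039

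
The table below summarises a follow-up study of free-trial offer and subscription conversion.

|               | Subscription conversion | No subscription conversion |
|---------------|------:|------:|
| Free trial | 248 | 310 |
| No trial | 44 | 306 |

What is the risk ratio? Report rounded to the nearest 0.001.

Cells: a = 248, b = 310, c = 44, d = 306.
Risk in exposed = 248/558 = 0.44444; risk in unexposed = 44/350 = 0.12571.
RR = 0.44444 / 0.12571 = 3.53535
The risk among the exposed is 3.54 times that among the unexposed.

3.535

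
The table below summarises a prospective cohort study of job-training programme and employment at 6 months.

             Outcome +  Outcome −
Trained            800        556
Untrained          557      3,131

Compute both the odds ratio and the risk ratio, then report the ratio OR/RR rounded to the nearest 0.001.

Cells: a = 800, b = 556, c = 557, d = 3131.
OR = (800·3131)/(556·557) = 2504800/309692 = 8.08804
Risk in exposed = 800/1356 = 0.58997; risk in unexposed = 557/3688 = 0.15103; RR = 3.90630
OR/RR = 8.08804 / 3.90630 = 2.07051
The outcome is not rare, so the OR lies further from 1 than the RR.

2.071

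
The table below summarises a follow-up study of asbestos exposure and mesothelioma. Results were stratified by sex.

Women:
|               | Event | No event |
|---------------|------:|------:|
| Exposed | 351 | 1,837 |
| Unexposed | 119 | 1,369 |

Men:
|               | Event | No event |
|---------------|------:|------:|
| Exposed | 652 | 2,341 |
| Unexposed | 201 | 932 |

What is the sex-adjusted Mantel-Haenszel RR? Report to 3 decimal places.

1.482

RR_MH = Σ(aᵢ·n₀ᵢ/nᵢ) / Σ(cᵢ·n₁ᵢ/nᵢ), with n₁ᵢ = aᵢ+bᵢ (exposed), n₀ᵢ = cᵢ+dᵢ (unexposed), nᵢ = n₁ᵢ+n₀ᵢ.
Stratum 1 (Women): n₁ = 2188, n₀ = 1488, n = 3676; a·n₀/n = 351·1488/3676 = 142.0805; c·n₁/n = 119·2188/3676 = 70.8303
Stratum 2 (Men): n₁ = 2993, n₀ = 1133, n = 4126; a·n₀/n = 652·1133/4126 = 179.0393; c·n₁/n = 201·2993/4126 = 145.8054
RR_MH = (142.0805 + 179.0393) / (70.8303 + 145.8054) = 321.1198 / 216.6356 = 1.48230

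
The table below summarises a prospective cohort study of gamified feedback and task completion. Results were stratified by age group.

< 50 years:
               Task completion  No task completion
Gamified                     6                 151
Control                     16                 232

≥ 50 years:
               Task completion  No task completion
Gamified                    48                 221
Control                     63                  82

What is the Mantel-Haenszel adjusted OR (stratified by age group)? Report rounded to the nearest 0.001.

0.327

OR_MH = Σ(aᵢdᵢ/nᵢ) / Σ(bᵢcᵢ/nᵢ), where nᵢ is the stratum total.
Stratum 1 (< 50 years): n = 405; a·d/n = 6·232/405 = 3.4370; b·c/n = 151·16/405 = 5.9654
Stratum 2 (≥ 50 years): n = 414; a·d/n = 48·82/414 = 9.5072; b·c/n = 221·63/414 = 33.6304
OR_MH = (3.4370 + 9.5072) / (5.9654 + 33.6304) = 12.9443 / 39.5959 = 0.32691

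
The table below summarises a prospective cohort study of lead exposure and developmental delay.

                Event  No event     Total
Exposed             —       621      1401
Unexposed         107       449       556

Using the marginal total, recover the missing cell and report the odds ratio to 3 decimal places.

5.271

The missing cell is in the exposed row: 1401 − 621 = 780.
So a = 780, b = 621, c = 107, d = 449.
OR = (a·d)/(b·c) = (780 × 449) / (621 × 107) = 350220 / 66447 = 5.27067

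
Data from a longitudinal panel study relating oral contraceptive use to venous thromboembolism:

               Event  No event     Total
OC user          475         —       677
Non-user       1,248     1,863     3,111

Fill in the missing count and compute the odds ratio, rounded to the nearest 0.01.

The missing cell is in the exposed row: 677 − 475 = 202.
So a = 475, b = 202, c = 1248, d = 1863.
OR = (a·d)/(b·c) = (475 × 1863) / (202 × 1248) = 884925 / 252096 = 3.51027

3.51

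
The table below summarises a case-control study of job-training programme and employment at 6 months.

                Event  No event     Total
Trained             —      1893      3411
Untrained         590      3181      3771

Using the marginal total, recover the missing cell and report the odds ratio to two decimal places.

The missing cell is in the exposed row: 3411 − 1893 = 1518.
So a = 1518, b = 1893, c = 590, d = 3181.
OR = (a·d)/(b·c) = (1518 × 3181) / (1893 × 590) = 4828758 / 1116870 = 4.32347

4.32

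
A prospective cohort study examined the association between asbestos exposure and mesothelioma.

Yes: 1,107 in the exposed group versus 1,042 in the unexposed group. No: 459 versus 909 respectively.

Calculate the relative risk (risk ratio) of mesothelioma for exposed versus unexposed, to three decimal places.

From the description: a = 1107, b = 459, c = 1042, d = 909.
Risk in exposed = 1107/1566 = 0.70690; risk in unexposed = 1042/1951 = 0.53409.
RR = 0.70690 / 0.53409 = 1.32357
The risk among the exposed is 1.32 times that among the unexposed.

1.324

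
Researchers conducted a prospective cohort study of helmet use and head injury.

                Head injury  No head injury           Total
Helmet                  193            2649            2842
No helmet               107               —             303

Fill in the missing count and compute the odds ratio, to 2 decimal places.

The missing cell is in the unexposed row: 303 − 107 = 196.
So a = 193, b = 2649, c = 107, d = 196.
OR = (a·d)/(b·c) = (193 × 196) / (2649 × 107) = 37828 / 283443 = 0.13346

0.13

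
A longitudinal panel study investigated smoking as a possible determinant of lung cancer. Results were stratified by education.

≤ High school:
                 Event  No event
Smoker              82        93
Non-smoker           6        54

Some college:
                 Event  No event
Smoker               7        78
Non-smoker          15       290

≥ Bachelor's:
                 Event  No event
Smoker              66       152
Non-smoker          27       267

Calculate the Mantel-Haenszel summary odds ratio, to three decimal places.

OR_MH = Σ(aᵢdᵢ/nᵢ) / Σ(bᵢcᵢ/nᵢ), where nᵢ is the stratum total.
Stratum 1 (≤ High school): n = 235; a·d/n = 82·54/235 = 18.8426; b·c/n = 93·6/235 = 2.3745
Stratum 2 (Some college): n = 390; a·d/n = 7·290/390 = 5.2051; b·c/n = 78·15/390 = 3.0000
Stratum 3 (≥ Bachelor's): n = 512; a·d/n = 66·267/512 = 34.4180; b·c/n = 152·27/512 = 8.0156
OR_MH = (18.8426 + 5.2051 + 34.4180) / (2.3745 + 3.0000 + 8.0156) = 58.4657 / 13.3901 = 4.36634

4.366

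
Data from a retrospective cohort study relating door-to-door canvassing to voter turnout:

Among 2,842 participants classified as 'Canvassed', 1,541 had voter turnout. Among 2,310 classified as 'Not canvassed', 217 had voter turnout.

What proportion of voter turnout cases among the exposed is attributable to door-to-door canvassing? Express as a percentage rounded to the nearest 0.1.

82.7

From the description: a = 1541, b = 1301, c = 217, d = 2093.
Risk in exposed = 1541/2842 = 0.54222; risk in unexposed = 217/2310 = 0.09394.
RR = 0.54222/0.09394 = 5.77206
AR% = (RR − 1)/RR × 100 = (5.77206 − 1)/5.77206 × 100 = 82.6752%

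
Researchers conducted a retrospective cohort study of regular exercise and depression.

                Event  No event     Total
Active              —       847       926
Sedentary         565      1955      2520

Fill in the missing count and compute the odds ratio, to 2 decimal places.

The missing cell is in the exposed row: 926 − 847 = 79.
So a = 79, b = 847, c = 565, d = 1955.
OR = (a·d)/(b·c) = (79 × 1955) / (847 × 565) = 154445 / 478555 = 0.32273

0.32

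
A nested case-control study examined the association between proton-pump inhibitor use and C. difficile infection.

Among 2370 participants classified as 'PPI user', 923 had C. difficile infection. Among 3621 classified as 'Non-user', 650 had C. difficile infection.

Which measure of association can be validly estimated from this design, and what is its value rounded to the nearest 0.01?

2.92

From the description: a = 923, b = 1447, c = 650, d = 2971.
This is a nested case-control study: participants were sampled on outcome status, so risks in the source population cannot be estimated directly — relative risk is not valid here. The odds ratio is the appropriate measure.
OR = (a·d)/(b·c) = (923 × 2971) / (1447 × 650) = 2742233 / 940550 = 2.91556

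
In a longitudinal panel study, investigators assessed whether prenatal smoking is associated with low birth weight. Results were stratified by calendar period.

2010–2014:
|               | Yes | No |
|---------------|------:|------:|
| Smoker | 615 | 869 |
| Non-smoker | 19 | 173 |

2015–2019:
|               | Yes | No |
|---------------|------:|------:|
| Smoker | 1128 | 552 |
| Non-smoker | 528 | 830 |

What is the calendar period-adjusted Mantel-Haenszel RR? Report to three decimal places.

1.861

RR_MH = Σ(aᵢ·n₀ᵢ/nᵢ) / Σ(cᵢ·n₁ᵢ/nᵢ), with n₁ᵢ = aᵢ+bᵢ (exposed), n₀ᵢ = cᵢ+dᵢ (unexposed), nᵢ = n₁ᵢ+n₀ᵢ.
Stratum 1 (2010–2014): n₁ = 1484, n₀ = 192, n = 1676; a·n₀/n = 615·192/1676 = 70.4535; c·n₁/n = 19·1484/1676 = 16.8234
Stratum 2 (2015–2019): n₁ = 1680, n₀ = 1358, n = 3038; a·n₀/n = 1128·1358/3038 = 504.2212; c·n₁/n = 528·1680/3038 = 291.9816
RR_MH = (70.4535 + 504.2212) / (16.8234 + 291.9816) = 574.6747 / 308.8050 = 1.86096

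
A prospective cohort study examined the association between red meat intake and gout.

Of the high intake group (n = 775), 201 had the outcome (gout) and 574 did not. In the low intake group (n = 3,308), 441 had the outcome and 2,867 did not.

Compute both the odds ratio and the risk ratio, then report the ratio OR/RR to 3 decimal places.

From the description: a = 201, b = 574, c = 441, d = 2867.
OR = (201·2867)/(574·441) = 576267/253134 = 2.27653
Risk in exposed = 201/775 = 0.25935; risk in unexposed = 441/3308 = 0.13331; RR = 1.94546
OR/RR = 2.27653 / 1.94546 = 1.17018
The outcome is not rare, so the OR lies further from 1 than the RR.

1.170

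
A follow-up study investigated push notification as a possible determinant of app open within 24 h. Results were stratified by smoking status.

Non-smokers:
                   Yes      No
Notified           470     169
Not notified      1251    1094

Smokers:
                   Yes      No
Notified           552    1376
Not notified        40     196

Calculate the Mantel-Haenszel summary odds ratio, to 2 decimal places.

2.31

OR_MH = Σ(aᵢdᵢ/nᵢ) / Σ(bᵢcᵢ/nᵢ), where nᵢ is the stratum total.
Stratum 1 (Non-smokers): n = 2984; a·d/n = 470·1094/2984 = 172.3123; b·c/n = 169·1251/2984 = 70.8509
Stratum 2 (Smokers): n = 2164; a·d/n = 552·196/2164 = 49.9963; b·c/n = 1376·40/2164 = 25.4344
OR_MH = (172.3123 + 49.9963) / (70.8509 + 25.4344) = 222.3086 / 96.2853 = 2.30885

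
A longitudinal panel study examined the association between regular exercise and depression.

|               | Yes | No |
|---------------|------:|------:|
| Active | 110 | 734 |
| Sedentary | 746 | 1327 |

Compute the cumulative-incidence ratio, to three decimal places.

0.362

Cells: a = 110, b = 734, c = 746, d = 1327.
Risk in exposed = 110/844 = 0.13033; risk in unexposed = 746/2073 = 0.35986.
RR = 0.13033 / 0.35986 = 0.36217
The risk is 64% lower among the exposed than among the unexposed.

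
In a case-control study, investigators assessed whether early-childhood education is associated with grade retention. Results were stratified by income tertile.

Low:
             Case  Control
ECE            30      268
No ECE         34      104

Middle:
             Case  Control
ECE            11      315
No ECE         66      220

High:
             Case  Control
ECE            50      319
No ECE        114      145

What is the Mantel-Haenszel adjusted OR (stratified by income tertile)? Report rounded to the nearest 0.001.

0.201

OR_MH = Σ(aᵢdᵢ/nᵢ) / Σ(bᵢcᵢ/nᵢ), where nᵢ is the stratum total.
Stratum 1 (Low): n = 436; a·d/n = 30·104/436 = 7.1560; b·c/n = 268·34/436 = 20.8991
Stratum 2 (Middle): n = 612; a·d/n = 11·220/612 = 3.9542; b·c/n = 315·66/612 = 33.9706
Stratum 3 (High): n = 628; a·d/n = 50·145/628 = 11.5446; b·c/n = 319·114/628 = 57.9076
OR_MH = (7.1560 + 3.9542 + 11.5446) / (20.8991 + 33.9706 + 57.9076) = 22.6548 / 112.7773 = 0.20088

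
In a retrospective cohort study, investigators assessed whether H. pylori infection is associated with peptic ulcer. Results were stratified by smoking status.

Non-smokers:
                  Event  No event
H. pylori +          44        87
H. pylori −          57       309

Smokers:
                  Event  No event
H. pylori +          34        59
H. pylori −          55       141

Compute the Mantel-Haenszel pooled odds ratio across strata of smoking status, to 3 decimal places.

OR_MH = Σ(aᵢdᵢ/nᵢ) / Σ(bᵢcᵢ/nᵢ), where nᵢ is the stratum total.
Stratum 1 (Non-smokers): n = 497; a·d/n = 44·309/497 = 27.3561; b·c/n = 87·57/497 = 9.9779
Stratum 2 (Smokers): n = 289; a·d/n = 34·141/289 = 16.5882; b·c/n = 59·55/289 = 11.2284
OR_MH = (27.3561 + 16.5882) / (9.9779 + 11.2284) = 43.9444 / 21.2062 = 2.07224

2.072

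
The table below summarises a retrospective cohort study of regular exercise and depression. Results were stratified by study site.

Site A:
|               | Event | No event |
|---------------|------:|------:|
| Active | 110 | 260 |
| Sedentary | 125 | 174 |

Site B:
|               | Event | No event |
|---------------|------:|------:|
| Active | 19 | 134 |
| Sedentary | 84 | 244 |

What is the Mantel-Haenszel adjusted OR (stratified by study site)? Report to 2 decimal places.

0.53

OR_MH = Σ(aᵢdᵢ/nᵢ) / Σ(bᵢcᵢ/nᵢ), where nᵢ is the stratum total.
Stratum 1 (Site A): n = 669; a·d/n = 110·174/669 = 28.6099; b·c/n = 260·125/669 = 48.5800
Stratum 2 (Site B): n = 481; a·d/n = 19·244/481 = 9.6383; b·c/n = 134·84/481 = 23.4012
OR_MH = (28.6099 + 9.6383) / (48.5800 + 23.4012) = 38.2481 / 71.9812 = 0.53136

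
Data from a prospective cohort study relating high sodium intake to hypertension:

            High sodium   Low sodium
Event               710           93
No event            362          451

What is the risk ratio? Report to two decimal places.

Reading the table with exposure as columns: a = 710 (High sodium, case), b = 362 (High sodium, non-case), c = 93 (Low sodium, case), d = 451.
Risk in exposed = 710/1072 = 0.66231; risk in unexposed = 93/544 = 0.17096.
RR = 0.66231 / 0.17096 = 3.87418
The risk among the exposed is 3.87 times that among the unexposed.

3.87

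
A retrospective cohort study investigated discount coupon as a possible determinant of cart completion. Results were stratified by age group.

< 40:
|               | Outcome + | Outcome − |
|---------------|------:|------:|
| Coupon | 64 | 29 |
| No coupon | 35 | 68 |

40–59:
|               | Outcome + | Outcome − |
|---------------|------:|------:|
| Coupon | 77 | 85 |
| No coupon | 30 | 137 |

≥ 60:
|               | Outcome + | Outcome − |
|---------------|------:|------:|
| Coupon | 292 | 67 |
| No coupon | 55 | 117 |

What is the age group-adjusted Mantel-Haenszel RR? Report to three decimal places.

RR_MH = Σ(aᵢ·n₀ᵢ/nᵢ) / Σ(cᵢ·n₁ᵢ/nᵢ), with n₁ᵢ = aᵢ+bᵢ (exposed), n₀ᵢ = cᵢ+dᵢ (unexposed), nᵢ = n₁ᵢ+n₀ᵢ.
Stratum 1 (< 40): n₁ = 93, n₀ = 103, n = 196; a·n₀/n = 64·103/196 = 33.6327; c·n₁/n = 35·93/196 = 16.6071
Stratum 2 (40–59): n₁ = 162, n₀ = 167, n = 329; a·n₀/n = 77·167/329 = 39.0851; c·n₁/n = 30·162/329 = 14.7720
Stratum 3 (≥ 60): n₁ = 359, n₀ = 172, n = 531; a·n₀/n = 292·172/531 = 94.5838; c·n₁/n = 55·359/531 = 37.1846
RR_MH = (33.6327 + 39.0851 + 94.5838) / (16.6071 + 14.7720 + 37.1846) = 167.3016 / 68.5637 = 2.44009

2.440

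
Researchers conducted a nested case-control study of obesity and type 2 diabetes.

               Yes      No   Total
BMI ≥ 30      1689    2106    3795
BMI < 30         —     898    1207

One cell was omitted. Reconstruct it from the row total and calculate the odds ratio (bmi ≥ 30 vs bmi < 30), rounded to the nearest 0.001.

2.331

The missing cell is in the unexposed row: 1207 − 898 = 309.
So a = 1689, b = 2106, c = 309, d = 898.
OR = (a·d)/(b·c) = (1689 × 898) / (2106 × 309) = 1516722 / 650754 = 2.33071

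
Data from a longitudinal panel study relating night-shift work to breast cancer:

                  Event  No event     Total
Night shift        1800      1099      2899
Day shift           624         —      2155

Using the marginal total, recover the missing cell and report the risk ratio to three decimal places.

2.144

The missing cell is in the unexposed row: 2155 − 624 = 1531.
So a = 1800, b = 1099, c = 624, d = 1531.
RR = [a/(a+b)] / [c/(c+d)] = (1800/2899) / (624/2155) = 0.62090/0.28956 = 2.14431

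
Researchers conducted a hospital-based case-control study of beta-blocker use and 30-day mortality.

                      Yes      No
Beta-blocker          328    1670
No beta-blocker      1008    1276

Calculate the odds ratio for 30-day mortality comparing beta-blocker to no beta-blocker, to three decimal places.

0.249

Cells: a = 328, b = 1670, c = 1008, d = 1276.
OR = (a·d)/(b·c) = (328 × 1276) / (1670 × 1008) = 418528 / 1683360 = 0.24863
Exposure is associated with lower odds of 30-day mortality (OR = 0.25 < 1).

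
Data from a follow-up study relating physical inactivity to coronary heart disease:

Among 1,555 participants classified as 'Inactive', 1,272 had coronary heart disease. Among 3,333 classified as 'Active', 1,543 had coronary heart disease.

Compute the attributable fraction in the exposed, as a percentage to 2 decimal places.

From the description: a = 1272, b = 283, c = 1543, d = 1790.
Risk in exposed = 1272/1555 = 0.81801; risk in unexposed = 1543/3333 = 0.46295.
RR = 0.81801/0.46295 = 1.76696
AR% = (RR − 1)/RR × 100 = (1.76696 − 1)/1.76696 × 100 = 43.4055%

43.41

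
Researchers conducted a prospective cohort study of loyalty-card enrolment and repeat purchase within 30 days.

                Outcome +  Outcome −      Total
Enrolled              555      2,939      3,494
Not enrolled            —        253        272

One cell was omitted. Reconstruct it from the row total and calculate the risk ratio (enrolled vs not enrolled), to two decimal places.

2.27

The missing cell is in the unexposed row: 272 − 253 = 19.
So a = 555, b = 2939, c = 19, d = 253.
RR = [a/(a+b)] / [c/(c+d)] = (555/3494) / (19/272) = 0.15884/0.06985 = 2.27397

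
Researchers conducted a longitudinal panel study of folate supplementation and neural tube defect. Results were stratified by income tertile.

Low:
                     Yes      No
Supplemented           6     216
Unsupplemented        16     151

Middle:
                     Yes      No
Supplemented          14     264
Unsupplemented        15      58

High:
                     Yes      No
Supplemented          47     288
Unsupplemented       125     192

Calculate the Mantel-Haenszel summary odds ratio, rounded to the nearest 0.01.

0.25

OR_MH = Σ(aᵢdᵢ/nᵢ) / Σ(bᵢcᵢ/nᵢ), where nᵢ is the stratum total.
Stratum 1 (Low): n = 389; a·d/n = 6·151/389 = 2.3290; b·c/n = 216·16/389 = 8.8843
Stratum 2 (Middle): n = 351; a·d/n = 14·58/351 = 2.3134; b·c/n = 264·15/351 = 11.2821
Stratum 3 (High): n = 652; a·d/n = 47·192/652 = 13.8405; b·c/n = 288·125/652 = 55.2147
OR_MH = (2.3290 + 2.3134 + 13.8405) / (8.8843 + 11.2821 + 55.2147) = 18.4829 / 75.3811 = 0.24519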